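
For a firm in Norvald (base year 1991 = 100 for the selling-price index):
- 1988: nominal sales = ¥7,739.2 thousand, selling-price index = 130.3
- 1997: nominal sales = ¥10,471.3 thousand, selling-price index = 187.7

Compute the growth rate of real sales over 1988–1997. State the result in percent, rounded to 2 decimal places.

Deflate each year: 1988 → 7739.2/1.303 = 5939.52; 1997 → 10471.3/1.877 = 5578.74.
So real sales changed by 5578.74/5939.52 − 1 = -0.0607, i.e. -6.07%.

-6.07%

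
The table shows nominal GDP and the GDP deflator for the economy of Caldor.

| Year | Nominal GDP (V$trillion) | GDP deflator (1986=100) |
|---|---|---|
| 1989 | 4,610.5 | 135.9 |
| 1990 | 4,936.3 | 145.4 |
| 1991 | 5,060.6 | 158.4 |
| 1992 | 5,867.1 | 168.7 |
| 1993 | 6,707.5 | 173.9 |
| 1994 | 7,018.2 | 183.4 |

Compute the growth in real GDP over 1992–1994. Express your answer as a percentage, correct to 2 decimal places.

10.03%

Real GDP 1992 = 5867.1/1.687 = 3477.83.
Real GDP 1994 = 7018.2/1.834 = 3826.72.
Change = 3826.72/3477.83 − 1 = 0.1003.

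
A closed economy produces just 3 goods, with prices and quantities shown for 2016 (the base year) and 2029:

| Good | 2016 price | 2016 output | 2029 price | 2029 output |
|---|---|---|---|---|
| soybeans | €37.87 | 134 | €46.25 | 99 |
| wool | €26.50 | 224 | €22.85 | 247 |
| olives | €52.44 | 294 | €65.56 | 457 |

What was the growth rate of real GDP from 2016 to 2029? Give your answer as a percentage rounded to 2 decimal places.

29.63%

Real GDP 2016 = Nominal GDP 2016 = 37.87·134 + 26.50·224 + 52.44·294 = 26427.94.
Real GDP 2029 (at 2016 prices) = 37.87·99 + 26.50·247 + 52.44·457 = 34259.71.
Real growth = 34259.71/26427.94 − 1 = 0.2963.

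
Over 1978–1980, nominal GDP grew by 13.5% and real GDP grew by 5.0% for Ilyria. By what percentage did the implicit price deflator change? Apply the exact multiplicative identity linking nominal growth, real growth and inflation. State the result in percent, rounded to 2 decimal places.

8.10%

(1 + g_nom) = (1 + g_real)(1 + π), so π = 1.1350 / 1.0500 − 1 = 0.08095.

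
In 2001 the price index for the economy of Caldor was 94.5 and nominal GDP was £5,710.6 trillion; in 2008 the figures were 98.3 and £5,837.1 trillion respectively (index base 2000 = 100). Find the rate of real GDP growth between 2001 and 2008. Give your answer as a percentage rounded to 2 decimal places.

Deflate each year: 2001 → 5710.6/0.945 = 6042.96; 2008 → 5837.1/0.983 = 5938.05.
So real GDP changed by 5938.05/6042.96 − 1 = -0.0174, i.e. -1.74%.

-1.74%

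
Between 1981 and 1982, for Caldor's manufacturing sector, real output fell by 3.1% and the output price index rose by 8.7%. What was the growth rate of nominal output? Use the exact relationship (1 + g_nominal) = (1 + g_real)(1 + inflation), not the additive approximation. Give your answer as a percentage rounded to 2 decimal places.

5.33%

(1 + g_nom) = (1 + g_real)(1 + π) = 0.9690 × 1.0870 = 1.05330.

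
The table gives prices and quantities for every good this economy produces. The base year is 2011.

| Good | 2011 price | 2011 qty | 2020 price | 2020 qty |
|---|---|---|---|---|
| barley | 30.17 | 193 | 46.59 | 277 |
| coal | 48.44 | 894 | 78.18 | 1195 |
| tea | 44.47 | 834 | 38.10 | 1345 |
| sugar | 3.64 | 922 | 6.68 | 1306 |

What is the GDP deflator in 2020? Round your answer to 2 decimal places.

127.13

Nominal GDP 2020 = 46.59·277 + 78.18·1195 + 38.10·1345 + 6.68·1306 = 166299.11.
Real GDP 2020 (at 2011 prices) = 30.17·277 + 48.44·1195 + 44.47·1345 + 3.64·1306 = 130808.88.
Deflator = Nominal/Real × 100 = 166299.11/130808.88 × 100 = 127.131.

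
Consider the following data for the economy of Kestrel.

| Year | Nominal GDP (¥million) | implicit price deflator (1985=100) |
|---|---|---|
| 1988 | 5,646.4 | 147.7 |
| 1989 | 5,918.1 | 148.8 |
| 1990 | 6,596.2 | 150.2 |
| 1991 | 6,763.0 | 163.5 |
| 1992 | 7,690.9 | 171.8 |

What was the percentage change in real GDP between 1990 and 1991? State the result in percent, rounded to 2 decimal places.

Real GDP 1990 = 6596.2/1.502 = 4391.61.
Real GDP 1991 = 6763.0/1.635 = 4136.39.
Change = 4136.39/4391.61 − 1 = -0.0581.

-5.81%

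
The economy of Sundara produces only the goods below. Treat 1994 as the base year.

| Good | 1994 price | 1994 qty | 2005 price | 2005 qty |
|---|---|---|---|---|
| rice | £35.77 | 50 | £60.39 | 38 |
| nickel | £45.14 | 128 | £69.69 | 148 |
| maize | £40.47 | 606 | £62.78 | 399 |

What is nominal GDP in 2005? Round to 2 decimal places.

Nominal GDP 2005 = Σ (p_2005 × q_2005) = 60.39·38 + 69.69·148 + 62.78·399 = 37658.16.

£37658.16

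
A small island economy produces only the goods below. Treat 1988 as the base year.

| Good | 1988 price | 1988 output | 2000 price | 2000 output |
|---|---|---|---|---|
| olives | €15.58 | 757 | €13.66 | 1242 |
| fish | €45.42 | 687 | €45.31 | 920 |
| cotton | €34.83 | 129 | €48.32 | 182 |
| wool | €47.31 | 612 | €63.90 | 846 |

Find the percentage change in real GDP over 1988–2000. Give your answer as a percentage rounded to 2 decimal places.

Real GDP 1988 = Nominal GDP 1988 = 15.58·757 + 45.42·687 + 34.83·129 + 47.31·612 = 76444.39.
Real GDP 2000 (at 1988 prices) = 15.58·1242 + 45.42·920 + 34.83·182 + 47.31·846 = 107500.08.
Real growth = 107500.08/76444.39 − 1 = 0.4063.

40.63%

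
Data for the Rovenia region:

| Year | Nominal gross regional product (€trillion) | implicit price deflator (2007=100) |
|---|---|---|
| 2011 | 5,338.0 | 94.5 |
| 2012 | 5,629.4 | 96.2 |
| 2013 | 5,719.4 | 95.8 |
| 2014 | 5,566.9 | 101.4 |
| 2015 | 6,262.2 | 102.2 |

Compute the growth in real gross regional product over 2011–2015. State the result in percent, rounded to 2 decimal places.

8.47%

Real gross regional product 2011 = 5338.0/0.945 = 5648.68.
Real gross regional product 2015 = 6262.2/1.022 = 6127.40.
Change = 6127.40/5648.68 − 1 = 0.0847.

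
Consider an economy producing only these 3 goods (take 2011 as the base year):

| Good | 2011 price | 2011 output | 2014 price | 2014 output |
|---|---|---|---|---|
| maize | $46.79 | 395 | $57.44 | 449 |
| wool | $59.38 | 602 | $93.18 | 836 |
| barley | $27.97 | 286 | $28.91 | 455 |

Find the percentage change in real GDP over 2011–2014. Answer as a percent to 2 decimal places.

33.99%

Real GDP 2011 = Nominal GDP 2011 = 46.79·395 + 59.38·602 + 27.97·286 = 62228.23.
Real GDP 2014 (at 2011 prices) = 46.79·449 + 59.38·836 + 27.97·455 = 83376.74.
Real growth = 83376.74/62228.23 − 1 = 0.3399.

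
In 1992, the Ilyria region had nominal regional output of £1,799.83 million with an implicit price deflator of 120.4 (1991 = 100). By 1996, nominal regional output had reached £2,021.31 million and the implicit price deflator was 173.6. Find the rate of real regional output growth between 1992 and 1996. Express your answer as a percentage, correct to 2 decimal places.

Deflate each year: 1992 → 1799.83/1.204 = 1494.88; 1996 → 2021.31/1.736 = 1164.35.
So real regional output changed by 1164.35/1494.88 − 1 = -0.2211, i.e. -22.11%.

-22.11%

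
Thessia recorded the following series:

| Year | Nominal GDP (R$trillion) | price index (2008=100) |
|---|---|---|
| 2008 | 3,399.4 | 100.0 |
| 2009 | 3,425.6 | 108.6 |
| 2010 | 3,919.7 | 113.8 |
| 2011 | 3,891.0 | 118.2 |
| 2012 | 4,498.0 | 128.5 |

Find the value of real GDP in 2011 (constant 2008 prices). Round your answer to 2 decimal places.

Real GDP 2011 = 3891.0 / 1.182 = 3291.88.

R$3,291.88 trillion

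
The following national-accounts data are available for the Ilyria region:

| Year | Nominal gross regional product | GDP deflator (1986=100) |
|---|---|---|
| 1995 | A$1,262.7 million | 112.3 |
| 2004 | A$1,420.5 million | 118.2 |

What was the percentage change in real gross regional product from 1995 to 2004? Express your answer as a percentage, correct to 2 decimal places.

6.88%

Real gross regional product 1995 = 1262.7 / 1.123 = 1124.40.
Real gross regional product 2004 = 1420.5 / 1.182 = 1201.78.
Real growth = 1201.78 / 1124.40 − 1 = 0.0688.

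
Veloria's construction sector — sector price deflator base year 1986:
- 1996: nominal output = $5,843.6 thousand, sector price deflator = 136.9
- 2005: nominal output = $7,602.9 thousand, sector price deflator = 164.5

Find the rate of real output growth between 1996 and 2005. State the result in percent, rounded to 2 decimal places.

Deflate each year: 1996 → 5843.6/1.369 = 4268.52; 2005 → 7602.9/1.645 = 4621.82.
So real output changed by 4621.82/4268.52 − 1 = 0.0828, i.e. 8.28%.

8.28%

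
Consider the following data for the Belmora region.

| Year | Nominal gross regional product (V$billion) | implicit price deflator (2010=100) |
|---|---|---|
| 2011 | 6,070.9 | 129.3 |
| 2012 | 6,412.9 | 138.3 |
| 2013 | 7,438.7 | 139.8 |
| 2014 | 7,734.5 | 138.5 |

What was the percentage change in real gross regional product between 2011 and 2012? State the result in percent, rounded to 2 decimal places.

Real gross regional product 2011 = 6070.9/1.293 = 4695.20.
Real gross regional product 2012 = 6412.9/1.383 = 4636.95.
Change = 4636.95/4695.20 − 1 = -0.0124.

-1.24%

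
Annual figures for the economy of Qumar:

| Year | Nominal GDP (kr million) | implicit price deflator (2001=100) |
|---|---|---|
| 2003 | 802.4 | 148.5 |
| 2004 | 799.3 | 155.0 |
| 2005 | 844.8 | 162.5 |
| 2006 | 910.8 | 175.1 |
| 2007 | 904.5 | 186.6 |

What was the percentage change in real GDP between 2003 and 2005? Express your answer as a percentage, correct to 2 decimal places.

-3.79%

Real GDP 2003 = 802.4/1.485 = 540.34.
Real GDP 2005 = 844.8/1.625 = 519.88.
Change = 519.88/540.34 − 1 = -0.0379.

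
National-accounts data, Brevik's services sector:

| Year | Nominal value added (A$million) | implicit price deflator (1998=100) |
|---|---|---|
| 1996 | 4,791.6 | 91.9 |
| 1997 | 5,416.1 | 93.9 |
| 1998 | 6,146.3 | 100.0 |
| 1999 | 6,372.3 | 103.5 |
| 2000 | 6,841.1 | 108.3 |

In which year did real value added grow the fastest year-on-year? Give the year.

1997

1997: real = 5416.1/0.939 = 5767.94; growth vs 1996 (5213.93) = 10.63%.
1998: real = 6146.3/1.000 = 6146.30; growth vs 1997 (5767.94) = 6.56%.
1999: real = 6372.3/1.035 = 6156.81; growth vs 1998 (6146.30) = 0.17%.
2000: real = 6841.1/1.083 = 6316.81; growth vs 1999 (6156.81) = 2.60%.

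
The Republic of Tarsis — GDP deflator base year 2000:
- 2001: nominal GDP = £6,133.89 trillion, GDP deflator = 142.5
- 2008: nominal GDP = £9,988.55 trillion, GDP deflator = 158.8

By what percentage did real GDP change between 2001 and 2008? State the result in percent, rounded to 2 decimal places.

46.13%

Real GDP 2001 = 6133.89 / 1.425 = 4304.48.
Real GDP 2008 = 9988.55 / 1.588 = 6290.02.
Real growth = 6290.02 / 4304.48 − 1 = 0.4613.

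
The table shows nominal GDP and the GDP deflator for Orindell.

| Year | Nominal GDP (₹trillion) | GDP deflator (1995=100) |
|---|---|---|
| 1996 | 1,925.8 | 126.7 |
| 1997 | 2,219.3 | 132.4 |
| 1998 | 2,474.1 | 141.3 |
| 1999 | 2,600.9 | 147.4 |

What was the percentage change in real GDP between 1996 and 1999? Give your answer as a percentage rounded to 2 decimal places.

16.09%

Real GDP 1996 = 1925.8/1.267 = 1519.97.
Real GDP 1999 = 2600.9/1.474 = 1764.52.
Change = 1764.52/1519.97 − 1 = 0.1609.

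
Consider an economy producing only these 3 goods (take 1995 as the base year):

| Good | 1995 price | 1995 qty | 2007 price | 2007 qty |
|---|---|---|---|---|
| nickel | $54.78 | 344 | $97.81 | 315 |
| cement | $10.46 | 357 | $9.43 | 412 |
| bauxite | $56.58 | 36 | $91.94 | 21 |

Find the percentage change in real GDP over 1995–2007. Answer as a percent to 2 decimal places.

Real GDP 1995 = Nominal GDP 1995 = 54.78·344 + 10.46·357 + 56.58·36 = 24615.42.
Real GDP 2007 (at 1995 prices) = 54.78·315 + 10.46·412 + 56.58·21 = 22753.40.
Real growth = 22753.40/24615.42 − 1 = -0.0756.

-7.56%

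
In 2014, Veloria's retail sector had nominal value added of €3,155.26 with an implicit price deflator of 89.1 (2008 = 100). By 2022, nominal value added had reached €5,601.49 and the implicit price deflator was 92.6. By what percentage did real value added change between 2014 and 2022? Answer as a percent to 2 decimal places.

Deflate each year: 2014 → 3155.26/0.891 = 3541.26; 2022 → 5601.49/0.926 = 6049.13.
So real value added changed by 6049.13/3541.26 − 1 = 0.7082, i.e. 70.82%.

70.82%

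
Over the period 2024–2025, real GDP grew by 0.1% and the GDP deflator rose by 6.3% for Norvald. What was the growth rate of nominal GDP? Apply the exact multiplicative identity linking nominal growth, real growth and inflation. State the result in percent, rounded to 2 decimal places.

6.41%

(1 + g_nom) = (1 + g_real)(1 + π) = 1.0010 × 1.0630 = 1.06406.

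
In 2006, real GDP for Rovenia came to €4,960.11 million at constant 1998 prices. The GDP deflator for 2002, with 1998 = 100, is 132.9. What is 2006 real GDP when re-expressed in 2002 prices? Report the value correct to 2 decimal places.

€6,591.99 million

Real GDP in 2002 prices = Real GDP in 1998 prices × (P_2002/P_1998) = 4960.11 × 1.329 = 6591.99.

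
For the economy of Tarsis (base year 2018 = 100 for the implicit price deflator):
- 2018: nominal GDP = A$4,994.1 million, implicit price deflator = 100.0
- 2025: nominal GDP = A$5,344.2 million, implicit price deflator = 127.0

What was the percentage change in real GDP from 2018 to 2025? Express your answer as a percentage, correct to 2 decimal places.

-15.74%

Deflate each year: 2018 → 4994.1/1.000 = 4994.10; 2025 → 5344.2/1.270 = 4208.03.
So real GDP changed by 4208.03/4994.10 − 1 = -0.1574, i.e. -15.74%.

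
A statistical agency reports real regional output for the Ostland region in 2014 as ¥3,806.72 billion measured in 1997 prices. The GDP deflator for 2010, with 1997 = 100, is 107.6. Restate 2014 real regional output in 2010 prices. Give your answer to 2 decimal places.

Real regional output in 2010 prices = Real regional output in 1997 prices × (P_2010/P_1997) = 3806.72 × 1.076 = 4096.03.

¥4,096.03 billion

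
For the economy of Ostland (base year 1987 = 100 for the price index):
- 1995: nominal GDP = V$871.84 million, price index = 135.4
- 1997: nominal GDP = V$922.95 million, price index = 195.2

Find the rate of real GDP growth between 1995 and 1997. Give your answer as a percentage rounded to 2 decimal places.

-26.57%

Real GDP 1995 = 871.84 / 1.354 = 643.90.
Real GDP 1997 = 922.95 / 1.952 = 472.82.
Real growth = 472.82 / 643.90 − 1 = -0.2657.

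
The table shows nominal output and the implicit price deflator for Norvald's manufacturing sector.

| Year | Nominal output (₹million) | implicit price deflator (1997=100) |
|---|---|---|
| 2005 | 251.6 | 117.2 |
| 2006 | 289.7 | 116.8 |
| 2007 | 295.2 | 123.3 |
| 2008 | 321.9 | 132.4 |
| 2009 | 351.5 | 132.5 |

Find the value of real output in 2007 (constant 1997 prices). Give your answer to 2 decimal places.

Real output 2007 = 295.2 / 1.233 = 239.42.

₹239.42 million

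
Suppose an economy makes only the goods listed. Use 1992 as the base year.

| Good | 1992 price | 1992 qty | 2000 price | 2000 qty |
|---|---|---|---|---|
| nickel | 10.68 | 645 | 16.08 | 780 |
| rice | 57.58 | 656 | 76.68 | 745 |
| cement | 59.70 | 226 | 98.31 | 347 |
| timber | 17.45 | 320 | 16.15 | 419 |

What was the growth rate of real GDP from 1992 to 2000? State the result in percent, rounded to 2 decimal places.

Real GDP 1992 = Nominal GDP 1992 = 10.68·645 + 57.58·656 + 59.70·226 + 17.45·320 = 63737.28.
Real GDP 2000 (at 1992 prices) = 10.68·780 + 57.58·745 + 59.70·347 + 17.45·419 = 79254.95.
Real growth = 79254.95/63737.28 − 1 = 0.2435.

24.35%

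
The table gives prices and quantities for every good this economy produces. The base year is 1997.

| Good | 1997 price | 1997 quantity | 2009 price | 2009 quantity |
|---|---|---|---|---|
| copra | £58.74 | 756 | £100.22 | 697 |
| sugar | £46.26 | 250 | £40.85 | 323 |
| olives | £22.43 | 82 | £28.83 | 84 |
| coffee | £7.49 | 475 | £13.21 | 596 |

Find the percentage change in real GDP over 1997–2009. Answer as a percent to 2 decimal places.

Real GDP 1997 = Nominal GDP 1997 = 58.74·756 + 46.26·250 + 22.43·82 + 7.49·475 = 61369.45.
Real GDP 2009 (at 1997 prices) = 58.74·697 + 46.26·323 + 22.43·84 + 7.49·596 = 62231.92.
Real growth = 62231.92/61369.45 − 1 = 0.0141.

1.41%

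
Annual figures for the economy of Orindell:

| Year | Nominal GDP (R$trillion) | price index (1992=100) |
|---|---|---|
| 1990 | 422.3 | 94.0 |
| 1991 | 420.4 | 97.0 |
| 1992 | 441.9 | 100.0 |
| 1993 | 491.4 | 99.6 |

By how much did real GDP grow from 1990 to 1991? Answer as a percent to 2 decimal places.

Real GDP 1990 = 422.3/0.940 = 449.26.
Real GDP 1991 = 420.4/0.970 = 433.40.
Change = 433.40/449.26 − 1 = -0.0353.

-3.53%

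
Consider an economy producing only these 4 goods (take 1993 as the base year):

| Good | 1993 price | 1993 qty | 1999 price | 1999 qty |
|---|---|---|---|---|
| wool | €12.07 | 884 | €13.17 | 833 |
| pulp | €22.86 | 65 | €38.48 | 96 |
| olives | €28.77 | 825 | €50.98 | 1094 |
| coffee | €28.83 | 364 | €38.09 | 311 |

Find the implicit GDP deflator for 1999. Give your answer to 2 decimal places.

156.17

Nominal GDP 1999 = 13.17·833 + 38.48·96 + 50.98·1094 + 38.09·311 = 82282.80.
Real GDP 1999 (at 1993 prices) = 12.07·833 + 22.86·96 + 28.77·1094 + 28.83·311 = 52689.38.
Deflator = Nominal/Real × 100 = 82282.80/52689.38 × 100 = 156.166.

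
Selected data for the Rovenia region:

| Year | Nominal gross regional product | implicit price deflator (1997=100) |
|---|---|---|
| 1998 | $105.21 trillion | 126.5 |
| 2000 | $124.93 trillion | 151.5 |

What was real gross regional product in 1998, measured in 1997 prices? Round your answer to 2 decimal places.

$83.17 trillion

Real gross regional product = Nominal / (implicit price deflator/100) = 105.21 / 1.265 = 83.17.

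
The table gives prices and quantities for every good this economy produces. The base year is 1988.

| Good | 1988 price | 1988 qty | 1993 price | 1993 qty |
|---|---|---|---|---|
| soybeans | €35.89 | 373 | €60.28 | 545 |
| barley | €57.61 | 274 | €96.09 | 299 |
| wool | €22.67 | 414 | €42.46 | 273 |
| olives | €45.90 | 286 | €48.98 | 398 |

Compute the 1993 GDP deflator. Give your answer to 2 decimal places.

151.31

Nominal GDP 1993 = 60.28·545 + 96.09·299 + 42.46·273 + 48.98·398 = 92669.13.
Real GDP 1993 (at 1988 prices) = 35.89·545 + 57.61·299 + 22.67·273 + 45.90·398 = 61242.55.
Deflator = Nominal/Real × 100 = 92669.13/61242.55 × 100 = 151.315.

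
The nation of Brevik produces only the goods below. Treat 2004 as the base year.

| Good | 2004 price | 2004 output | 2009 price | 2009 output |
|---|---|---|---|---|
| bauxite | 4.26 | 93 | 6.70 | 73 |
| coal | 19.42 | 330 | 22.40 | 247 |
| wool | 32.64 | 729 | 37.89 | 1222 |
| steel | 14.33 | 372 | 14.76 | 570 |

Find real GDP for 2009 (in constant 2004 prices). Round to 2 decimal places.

53161.90

Real GDP 2009 = Σ (p_2004 × q_2009) = 4.26·73 + 19.42·247 + 32.64·1222 + 14.33·570 = 53161.90.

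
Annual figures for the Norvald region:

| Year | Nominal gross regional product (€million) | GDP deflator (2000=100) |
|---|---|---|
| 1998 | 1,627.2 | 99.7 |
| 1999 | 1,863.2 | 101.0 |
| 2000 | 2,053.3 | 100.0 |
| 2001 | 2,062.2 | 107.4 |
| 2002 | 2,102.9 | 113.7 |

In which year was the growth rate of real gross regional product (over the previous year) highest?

1999: real = 1863.2/1.010 = 1844.75; growth vs 1998 (1632.10) = 13.03%.
2000: real = 2053.3/1.000 = 2053.30; growth vs 1999 (1844.75) = 11.31%.
2001: real = 2062.2/1.074 = 1920.11; growth vs 2000 (2053.30) = -6.49%.
2002: real = 2102.9/1.137 = 1849.52; growth vs 2001 (1920.11) = -3.68%.

1999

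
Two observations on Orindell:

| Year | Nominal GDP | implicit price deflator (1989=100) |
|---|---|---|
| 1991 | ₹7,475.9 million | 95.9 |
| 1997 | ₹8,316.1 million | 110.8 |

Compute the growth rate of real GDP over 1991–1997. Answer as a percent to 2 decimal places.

Deflate each year: 1991 → 7475.9/0.959 = 7795.52; 1997 → 8316.1/1.108 = 7505.51.
So real GDP changed by 7505.51/7795.52 − 1 = -0.0372, i.e. -3.72%.

-3.72%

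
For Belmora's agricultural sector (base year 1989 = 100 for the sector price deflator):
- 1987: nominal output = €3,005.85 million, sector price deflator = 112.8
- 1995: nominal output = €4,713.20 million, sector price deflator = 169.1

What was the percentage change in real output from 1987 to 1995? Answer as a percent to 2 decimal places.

Deflate each year: 1987 → 3005.85/1.128 = 2664.76; 1995 → 4713.20/1.691 = 2787.23.
So real output changed by 2787.23/2664.76 − 1 = 0.0460, i.e. 4.60%.

4.60%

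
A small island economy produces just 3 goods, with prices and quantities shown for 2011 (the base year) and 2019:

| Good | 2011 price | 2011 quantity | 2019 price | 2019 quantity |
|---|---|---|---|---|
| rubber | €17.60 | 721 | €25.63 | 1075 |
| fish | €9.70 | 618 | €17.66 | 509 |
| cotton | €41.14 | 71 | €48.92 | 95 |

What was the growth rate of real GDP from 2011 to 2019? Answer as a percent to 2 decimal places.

28.51%

Real GDP 2011 = Nominal GDP 2011 = 17.60·721 + 9.70·618 + 41.14·71 = 21605.14.
Real GDP 2019 (at 2011 prices) = 17.60·1075 + 9.70·509 + 41.14·95 = 27765.60.
Real growth = 27765.60/21605.14 − 1 = 0.2851.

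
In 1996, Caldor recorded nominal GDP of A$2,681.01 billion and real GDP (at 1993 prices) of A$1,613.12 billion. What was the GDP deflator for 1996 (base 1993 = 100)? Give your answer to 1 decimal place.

GDP deflator = (Nominal / Real) × 100 = 2681.01 / 1613.12 × 100 = 166.20.

166.2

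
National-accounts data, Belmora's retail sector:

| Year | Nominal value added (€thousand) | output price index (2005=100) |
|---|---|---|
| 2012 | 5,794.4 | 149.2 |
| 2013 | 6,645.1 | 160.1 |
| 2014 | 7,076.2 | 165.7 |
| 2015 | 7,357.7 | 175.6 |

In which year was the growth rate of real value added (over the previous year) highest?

2013

2013: real = 6645.1/1.601 = 4150.59; growth vs 2012 (3883.65) = 6.87%.
2014: real = 7076.2/1.657 = 4270.49; growth vs 2013 (4150.59) = 2.89%.
2015: real = 7357.7/1.756 = 4190.03; growth vs 2014 (4270.49) = -1.88%.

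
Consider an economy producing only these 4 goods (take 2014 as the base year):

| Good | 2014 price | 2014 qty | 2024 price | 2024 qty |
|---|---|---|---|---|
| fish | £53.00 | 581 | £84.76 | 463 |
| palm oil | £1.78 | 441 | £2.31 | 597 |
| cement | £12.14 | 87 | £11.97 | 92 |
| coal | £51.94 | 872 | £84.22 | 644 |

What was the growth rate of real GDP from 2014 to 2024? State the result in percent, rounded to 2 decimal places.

-22.79%

Real GDP 2014 = Nominal GDP 2014 = 53.00·581 + 1.78·441 + 12.14·87 + 51.94·872 = 77925.84.
Real GDP 2024 (at 2014 prices) = 53.00·463 + 1.78·597 + 12.14·92 + 51.94·644 = 60167.90.
Real growth = 60167.90/77925.84 − 1 = -0.2279.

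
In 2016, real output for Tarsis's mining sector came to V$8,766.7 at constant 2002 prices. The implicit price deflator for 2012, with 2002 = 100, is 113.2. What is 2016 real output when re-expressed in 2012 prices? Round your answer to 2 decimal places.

V$9,923.90

Real output in 2012 prices = Real output in 2002 prices × (P_2012/P_2002) = 8766.7 × 1.132 = 9923.90.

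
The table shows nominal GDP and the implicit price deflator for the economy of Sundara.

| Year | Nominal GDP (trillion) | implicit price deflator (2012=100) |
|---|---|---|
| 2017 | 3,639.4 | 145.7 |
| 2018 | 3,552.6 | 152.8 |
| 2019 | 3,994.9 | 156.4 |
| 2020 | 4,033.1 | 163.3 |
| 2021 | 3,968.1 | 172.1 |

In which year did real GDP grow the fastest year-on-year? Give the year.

2018: real = 3552.6/1.528 = 2325.00; growth vs 2017 (2497.87) = -6.92%.
2019: real = 3994.9/1.564 = 2554.28; growth vs 2018 (2325.00) = 9.86%.
2020: real = 4033.1/1.633 = 2469.75; growth vs 2019 (2554.28) = -3.31%.
2021: real = 3968.1/1.721 = 2305.69; growth vs 2020 (2469.75) = -6.64%.

2019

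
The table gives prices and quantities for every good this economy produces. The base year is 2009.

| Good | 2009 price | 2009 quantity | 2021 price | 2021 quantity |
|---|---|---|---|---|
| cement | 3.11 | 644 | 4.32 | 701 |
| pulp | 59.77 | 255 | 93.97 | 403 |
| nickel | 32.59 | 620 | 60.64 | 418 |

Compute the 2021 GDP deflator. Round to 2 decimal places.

Nominal GDP 2021 = 4.32·701 + 93.97·403 + 60.64·418 = 66245.75.
Real GDP 2021 (at 2009 prices) = 3.11·701 + 59.77·403 + 32.59·418 = 39890.04.
Deflator = Nominal/Real × 100 = 66245.75/39890.04 × 100 = 166.071.

166.07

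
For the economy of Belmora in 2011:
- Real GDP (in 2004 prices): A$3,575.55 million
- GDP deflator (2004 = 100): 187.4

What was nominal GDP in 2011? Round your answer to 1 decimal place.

A$6,700.6 million

Nominal GDP = Real × (GDP deflator/100) = 3575.55 × 1.874 = 6700.58.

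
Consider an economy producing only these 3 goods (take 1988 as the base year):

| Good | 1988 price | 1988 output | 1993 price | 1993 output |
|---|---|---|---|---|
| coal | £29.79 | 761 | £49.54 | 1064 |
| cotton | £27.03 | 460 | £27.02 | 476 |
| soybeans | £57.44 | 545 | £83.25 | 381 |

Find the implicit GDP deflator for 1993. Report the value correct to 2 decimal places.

146.42

Nominal GDP 1993 = 49.54·1064 + 27.02·476 + 83.25·381 = 97290.33.
Real GDP 1993 (at 1988 prices) = 29.79·1064 + 27.03·476 + 57.44·381 = 66447.48.
Deflator = Nominal/Real × 100 = 97290.33/66447.48 × 100 = 146.417.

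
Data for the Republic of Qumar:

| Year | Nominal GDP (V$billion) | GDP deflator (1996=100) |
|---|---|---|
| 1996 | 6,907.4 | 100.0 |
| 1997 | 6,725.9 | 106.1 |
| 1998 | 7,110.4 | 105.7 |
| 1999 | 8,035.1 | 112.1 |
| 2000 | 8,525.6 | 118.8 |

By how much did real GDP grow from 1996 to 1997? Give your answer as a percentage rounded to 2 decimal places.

-8.23%

Real GDP 1996 = 6907.4/1.000 = 6907.40.
Real GDP 1997 = 6725.9/1.061 = 6339.21.
Change = 6339.21/6907.40 − 1 = -0.0823.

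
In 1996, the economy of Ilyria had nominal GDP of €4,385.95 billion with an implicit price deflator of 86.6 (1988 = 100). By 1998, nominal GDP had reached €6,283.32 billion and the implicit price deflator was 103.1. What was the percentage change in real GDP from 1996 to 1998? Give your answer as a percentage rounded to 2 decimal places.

20.33%

Real GDP 1996 = 4385.95 / 0.866 = 5064.61.
Real GDP 1998 = 6283.32 / 1.031 = 6094.39.
Real growth = 6094.39 / 5064.61 − 1 = 0.2033.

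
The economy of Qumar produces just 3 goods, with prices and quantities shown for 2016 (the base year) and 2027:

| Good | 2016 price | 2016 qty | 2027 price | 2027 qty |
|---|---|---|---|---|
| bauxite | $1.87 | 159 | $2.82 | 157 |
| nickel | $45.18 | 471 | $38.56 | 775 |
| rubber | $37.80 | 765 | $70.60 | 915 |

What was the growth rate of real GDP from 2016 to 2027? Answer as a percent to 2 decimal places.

38.42%

Real GDP 2016 = Nominal GDP 2016 = 1.87·159 + 45.18·471 + 37.80·765 = 50494.11.
Real GDP 2027 (at 2016 prices) = 1.87·157 + 45.18·775 + 37.80·915 = 69895.09.
Real growth = 69895.09/50494.11 − 1 = 0.3842.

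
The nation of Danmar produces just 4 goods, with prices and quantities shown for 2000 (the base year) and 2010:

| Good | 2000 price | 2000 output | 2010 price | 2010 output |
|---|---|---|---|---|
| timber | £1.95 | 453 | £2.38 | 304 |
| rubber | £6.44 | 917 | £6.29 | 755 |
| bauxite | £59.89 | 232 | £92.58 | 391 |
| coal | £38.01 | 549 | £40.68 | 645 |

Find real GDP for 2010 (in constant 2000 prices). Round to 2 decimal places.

Real GDP 2010 = Σ (p_2000 × q_2010) = 1.95·304 + 6.44·755 + 59.89·391 + 38.01·645 = 53388.44.

£53388.44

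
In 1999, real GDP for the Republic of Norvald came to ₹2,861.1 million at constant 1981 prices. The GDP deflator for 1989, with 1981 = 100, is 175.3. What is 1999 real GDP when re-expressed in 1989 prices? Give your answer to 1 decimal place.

Real GDP in 1989 prices = Real GDP in 1981 prices × (P_1989/P_1981) = 2861.1 × 1.753 = 5015.51.

₹5,015.5 million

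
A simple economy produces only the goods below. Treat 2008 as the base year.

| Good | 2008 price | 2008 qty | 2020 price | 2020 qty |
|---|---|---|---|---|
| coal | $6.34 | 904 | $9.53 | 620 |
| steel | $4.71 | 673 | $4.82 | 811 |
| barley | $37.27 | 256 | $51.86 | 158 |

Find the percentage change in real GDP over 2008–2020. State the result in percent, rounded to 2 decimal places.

-26.04%

Real GDP 2008 = Nominal GDP 2008 = 6.34·904 + 4.71·673 + 37.27·256 = 18442.31.
Real GDP 2020 (at 2008 prices) = 6.34·620 + 4.71·811 + 37.27·158 = 13639.27.
Real growth = 13639.27/18442.31 − 1 = -0.2604.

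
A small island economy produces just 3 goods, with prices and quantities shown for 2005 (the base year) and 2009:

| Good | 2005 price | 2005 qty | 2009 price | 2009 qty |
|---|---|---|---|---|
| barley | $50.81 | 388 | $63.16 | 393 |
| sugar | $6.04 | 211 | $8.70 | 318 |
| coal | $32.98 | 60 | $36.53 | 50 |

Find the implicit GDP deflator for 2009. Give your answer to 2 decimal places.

Nominal GDP 2009 = 63.16·393 + 8.70·318 + 36.53·50 = 29414.98.
Real GDP 2009 (at 2005 prices) = 50.81·393 + 6.04·318 + 32.98·50 = 23538.05.
Deflator = Nominal/Real × 100 = 29414.98/23538.05 × 100 = 124.968.

124.97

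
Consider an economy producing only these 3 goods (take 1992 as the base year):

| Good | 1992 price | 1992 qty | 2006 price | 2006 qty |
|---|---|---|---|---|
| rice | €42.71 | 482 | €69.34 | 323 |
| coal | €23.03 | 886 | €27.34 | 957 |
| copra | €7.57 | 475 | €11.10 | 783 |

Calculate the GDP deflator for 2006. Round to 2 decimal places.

Nominal GDP 2006 = 69.34·323 + 27.34·957 + 11.10·783 = 57252.50.
Real GDP 2006 (at 1992 prices) = 42.71·323 + 23.03·957 + 7.57·783 = 41762.35.
Deflator = Nominal/Real × 100 = 57252.50/41762.35 × 100 = 137.091.

137.09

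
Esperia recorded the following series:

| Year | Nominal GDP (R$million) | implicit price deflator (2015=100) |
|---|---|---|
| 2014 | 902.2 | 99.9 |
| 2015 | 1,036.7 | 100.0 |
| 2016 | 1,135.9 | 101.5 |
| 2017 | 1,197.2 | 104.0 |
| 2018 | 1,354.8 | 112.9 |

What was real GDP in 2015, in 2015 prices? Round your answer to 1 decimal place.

Real GDP 2015 = 1036.7 / 1.000 = 1036.70.

R$1,036.7 million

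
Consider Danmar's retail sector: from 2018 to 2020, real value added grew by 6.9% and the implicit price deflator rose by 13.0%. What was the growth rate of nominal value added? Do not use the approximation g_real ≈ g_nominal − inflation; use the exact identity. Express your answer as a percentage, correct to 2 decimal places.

20.80%

(1 + g_nom) = (1 + g_real)(1 + π) = 1.0690 × 1.1300 = 1.20797.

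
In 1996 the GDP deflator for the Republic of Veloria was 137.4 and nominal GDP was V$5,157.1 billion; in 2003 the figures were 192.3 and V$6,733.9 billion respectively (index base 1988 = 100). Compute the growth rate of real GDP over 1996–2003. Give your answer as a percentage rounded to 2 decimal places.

-6.70%

Deflate each year: 1996 → 5157.1/1.374 = 3753.35; 2003 → 6733.9/1.923 = 3501.77.
So real GDP changed by 3501.77/3753.35 − 1 = -0.0670, i.e. -6.70%.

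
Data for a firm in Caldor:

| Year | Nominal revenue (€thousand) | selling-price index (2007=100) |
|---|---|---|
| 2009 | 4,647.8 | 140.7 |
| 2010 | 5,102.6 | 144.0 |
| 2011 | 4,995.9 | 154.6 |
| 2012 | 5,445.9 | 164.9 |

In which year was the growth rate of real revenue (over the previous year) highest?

2010

2010: real = 5102.6/1.440 = 3543.47; growth vs 2009 (3303.34) = 7.27%.
2011: real = 4995.9/1.546 = 3231.50; growth vs 2010 (3543.47) = -8.80%.
2012: real = 5445.9/1.649 = 3302.55; growth vs 2011 (3231.50) = 2.20%.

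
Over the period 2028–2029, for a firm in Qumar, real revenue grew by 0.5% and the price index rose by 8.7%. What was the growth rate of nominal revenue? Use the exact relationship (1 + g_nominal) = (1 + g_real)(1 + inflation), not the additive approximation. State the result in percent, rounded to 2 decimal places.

(1 + g_nom) = (1 + g_real)(1 + π) = 1.0050 × 1.0870 = 1.09244.

9.24%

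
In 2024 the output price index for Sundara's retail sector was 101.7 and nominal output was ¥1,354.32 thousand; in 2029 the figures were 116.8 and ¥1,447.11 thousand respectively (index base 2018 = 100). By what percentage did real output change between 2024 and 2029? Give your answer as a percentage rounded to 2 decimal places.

Deflate each year: 2024 → 1354.32/1.017 = 1331.68; 2029 → 1447.11/1.168 = 1238.96.
So real output changed by 1238.96/1331.68 − 1 = -0.0696, i.e. -6.96%.

-6.96%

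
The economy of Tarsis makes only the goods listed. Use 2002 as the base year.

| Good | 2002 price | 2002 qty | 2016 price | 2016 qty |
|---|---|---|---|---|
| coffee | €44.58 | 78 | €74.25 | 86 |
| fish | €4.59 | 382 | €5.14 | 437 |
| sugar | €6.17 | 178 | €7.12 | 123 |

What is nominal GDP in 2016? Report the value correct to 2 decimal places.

€9507.44

Nominal GDP 2016 = Σ (p_2016 × q_2016) = 74.25·86 + 5.14·437 + 7.12·123 = 9507.44.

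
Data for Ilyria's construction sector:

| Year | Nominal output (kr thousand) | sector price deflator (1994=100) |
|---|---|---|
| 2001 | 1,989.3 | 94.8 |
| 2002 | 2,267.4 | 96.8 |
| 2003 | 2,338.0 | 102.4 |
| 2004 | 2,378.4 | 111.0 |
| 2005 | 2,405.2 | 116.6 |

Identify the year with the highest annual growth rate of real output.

2002

2002: real = 2267.4/0.968 = 2342.36; growth vs 2001 (2098.42) = 11.62%.
2003: real = 2338.0/1.024 = 2283.20; growth vs 2002 (2342.36) = -2.53%.
2004: real = 2378.4/1.110 = 2142.70; growth vs 2003 (2283.20) = -6.15%.
2005: real = 2405.2/1.166 = 2062.78; growth vs 2004 (2142.70) = -3.73%.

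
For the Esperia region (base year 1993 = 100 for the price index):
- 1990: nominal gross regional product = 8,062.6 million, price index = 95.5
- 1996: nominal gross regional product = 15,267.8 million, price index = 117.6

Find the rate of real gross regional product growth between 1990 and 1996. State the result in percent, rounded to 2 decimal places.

53.78%

Real gross regional product 1990 = 8062.6 / 0.955 = 8442.51.
Real gross regional product 1996 = 15267.8 / 1.176 = 12982.82.
Real growth = 12982.82 / 8442.51 − 1 = 0.5378.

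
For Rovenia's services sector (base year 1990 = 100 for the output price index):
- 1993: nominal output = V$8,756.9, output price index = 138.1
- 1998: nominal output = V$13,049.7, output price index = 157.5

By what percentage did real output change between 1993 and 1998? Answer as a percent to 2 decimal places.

Deflate each year: 1993 → 8756.9/1.381 = 6340.98; 1998 → 13049.7/1.575 = 8285.52.
So real output changed by 8285.52/6340.98 − 1 = 0.3067, i.e. 30.67%.

30.67%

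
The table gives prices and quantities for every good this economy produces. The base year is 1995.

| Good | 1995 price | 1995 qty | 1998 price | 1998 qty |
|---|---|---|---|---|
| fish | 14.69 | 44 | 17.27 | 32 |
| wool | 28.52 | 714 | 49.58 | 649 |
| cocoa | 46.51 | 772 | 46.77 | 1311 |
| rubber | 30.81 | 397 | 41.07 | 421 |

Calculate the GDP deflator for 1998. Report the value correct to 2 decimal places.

119.81

Nominal GDP 1998 = 17.27·32 + 49.58·649 + 46.77·1311 + 41.07·421 = 111336.00.
Real GDP 1998 (at 1995 prices) = 14.69·32 + 28.52·649 + 46.51·1311 + 30.81·421 = 92925.18.
Deflator = Nominal/Real × 100 = 111336.00/92925.18 × 100 = 119.813.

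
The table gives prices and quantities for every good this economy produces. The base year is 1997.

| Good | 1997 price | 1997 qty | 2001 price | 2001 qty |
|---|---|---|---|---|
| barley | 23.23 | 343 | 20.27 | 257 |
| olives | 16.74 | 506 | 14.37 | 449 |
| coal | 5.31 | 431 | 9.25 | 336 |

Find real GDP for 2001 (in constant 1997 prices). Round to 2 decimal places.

15270.53

Real GDP 2001 = Σ (p_1997 × q_2001) = 23.23·257 + 16.74·449 + 5.31·336 = 15270.53.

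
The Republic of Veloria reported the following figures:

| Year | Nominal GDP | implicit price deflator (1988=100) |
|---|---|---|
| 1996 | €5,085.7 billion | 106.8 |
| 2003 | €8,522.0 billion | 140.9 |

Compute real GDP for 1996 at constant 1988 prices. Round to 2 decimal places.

€4,761.89 billion

Real GDP = Nominal / (implicit price deflator/100) = 5085.7 / 1.068 = 4761.89.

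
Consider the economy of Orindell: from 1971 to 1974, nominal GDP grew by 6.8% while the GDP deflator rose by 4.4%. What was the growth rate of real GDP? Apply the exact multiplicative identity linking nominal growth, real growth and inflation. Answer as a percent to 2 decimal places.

(1 + g_nom) = (1 + g_real)(1 + π), so g_real = 1.0680 / 1.0440 − 1 = 0.02299.

2.30%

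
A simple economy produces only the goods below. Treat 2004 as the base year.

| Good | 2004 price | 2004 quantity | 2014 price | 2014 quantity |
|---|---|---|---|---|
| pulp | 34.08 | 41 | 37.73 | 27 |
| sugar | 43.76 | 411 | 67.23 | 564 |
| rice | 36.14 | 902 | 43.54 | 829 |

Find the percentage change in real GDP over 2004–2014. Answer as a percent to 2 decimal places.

Real GDP 2004 = Nominal GDP 2004 = 34.08·41 + 43.76·411 + 36.14·902 = 51980.92.
Real GDP 2014 (at 2004 prices) = 34.08·27 + 43.76·564 + 36.14·829 = 55560.86.
Real growth = 55560.86/51980.92 − 1 = 0.0689.

6.89%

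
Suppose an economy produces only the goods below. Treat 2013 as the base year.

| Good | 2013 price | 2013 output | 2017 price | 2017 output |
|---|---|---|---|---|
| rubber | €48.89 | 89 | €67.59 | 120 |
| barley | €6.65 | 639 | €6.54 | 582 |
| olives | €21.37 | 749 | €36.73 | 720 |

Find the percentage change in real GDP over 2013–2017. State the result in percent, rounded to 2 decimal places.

Real GDP 2013 = Nominal GDP 2013 = 48.89·89 + 6.65·639 + 21.37·749 = 24606.69.
Real GDP 2017 (at 2013 prices) = 48.89·120 + 6.65·582 + 21.37·720 = 25123.50.
Real growth = 25123.50/24606.69 − 1 = 0.0210.

2.10%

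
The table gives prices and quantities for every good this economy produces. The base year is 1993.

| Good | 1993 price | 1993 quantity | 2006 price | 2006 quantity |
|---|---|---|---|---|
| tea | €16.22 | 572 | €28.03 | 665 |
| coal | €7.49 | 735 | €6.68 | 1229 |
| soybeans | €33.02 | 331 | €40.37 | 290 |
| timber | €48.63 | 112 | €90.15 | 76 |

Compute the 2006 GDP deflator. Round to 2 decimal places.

Nominal GDP 2006 = 28.03·665 + 6.68·1229 + 40.37·290 + 90.15·76 = 45408.37.
Real GDP 2006 (at 1993 prices) = 16.22·665 + 7.49·1229 + 33.02·290 + 48.63·76 = 33263.19.
Deflator = Nominal/Real × 100 = 45408.37/33263.19 × 100 = 136.512.

136.51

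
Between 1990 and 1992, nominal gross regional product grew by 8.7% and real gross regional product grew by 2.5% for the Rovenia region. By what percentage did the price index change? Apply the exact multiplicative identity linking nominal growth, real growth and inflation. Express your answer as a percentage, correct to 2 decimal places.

(1 + g_nom) = (1 + g_real)(1 + π), so π = 1.0870 / 1.0250 − 1 = 0.06049.

6.05%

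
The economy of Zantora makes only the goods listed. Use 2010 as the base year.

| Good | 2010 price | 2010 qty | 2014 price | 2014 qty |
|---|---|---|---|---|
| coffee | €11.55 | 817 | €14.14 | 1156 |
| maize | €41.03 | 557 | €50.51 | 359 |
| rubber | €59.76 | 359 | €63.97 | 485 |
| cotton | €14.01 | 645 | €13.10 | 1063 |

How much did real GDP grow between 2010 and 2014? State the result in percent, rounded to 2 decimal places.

14.62%

Real GDP 2010 = Nominal GDP 2010 = 11.55·817 + 41.03·557 + 59.76·359 + 14.01·645 = 62780.35.
Real GDP 2014 (at 2010 prices) = 11.55·1156 + 41.03·359 + 59.76·485 + 14.01·1063 = 71957.80.
Real growth = 71957.80/62780.35 − 1 = 0.1462.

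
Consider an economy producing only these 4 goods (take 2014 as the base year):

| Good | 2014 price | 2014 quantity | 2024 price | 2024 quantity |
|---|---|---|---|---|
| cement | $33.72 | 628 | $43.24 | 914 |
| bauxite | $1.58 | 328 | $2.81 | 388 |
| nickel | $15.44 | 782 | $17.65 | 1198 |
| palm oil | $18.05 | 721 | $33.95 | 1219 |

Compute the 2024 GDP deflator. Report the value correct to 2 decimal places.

Nominal GDP 2024 = 43.24·914 + 2.81·388 + 17.65·1198 + 33.95·1219 = 103141.39.
Real GDP 2024 (at 2014 prices) = 33.72·914 + 1.58·388 + 15.44·1198 + 18.05·1219 = 71933.19.
Deflator = Nominal/Real × 100 = 103141.39/71933.19 × 100 = 143.385.

143.38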